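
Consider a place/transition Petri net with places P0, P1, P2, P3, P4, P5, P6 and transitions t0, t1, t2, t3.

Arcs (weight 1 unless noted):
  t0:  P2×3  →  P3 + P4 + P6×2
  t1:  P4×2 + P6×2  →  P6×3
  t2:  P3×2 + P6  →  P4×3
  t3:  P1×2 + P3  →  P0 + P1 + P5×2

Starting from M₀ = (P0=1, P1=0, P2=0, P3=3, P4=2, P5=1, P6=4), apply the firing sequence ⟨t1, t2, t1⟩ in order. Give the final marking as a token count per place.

(P0=1, P1=0, P2=0, P3=1, P4=1, P5=1, P6=5)

step 1: fire t1:  (P0=1, P1=0, P2=0, P3=3, P4=2, P5=1, P6=4) → (P0=1, P1=0, P2=0, P3=3, P4=0, P5=1, P6=5)
step 2: fire t2:  (P0=1, P1=0, P2=0, P3=3, P4=0, P5=1, P6=5) → (P0=1, P1=0, P2=0, P3=1, P4=3, P5=1, P6=4)
step 3: fire t1:  (P0=1, P1=0, P2=0, P3=1, P4=3, P5=1, P6=4) → (P0=1, P1=0, P2=0, P3=1, P4=1, P5=1, P6=5)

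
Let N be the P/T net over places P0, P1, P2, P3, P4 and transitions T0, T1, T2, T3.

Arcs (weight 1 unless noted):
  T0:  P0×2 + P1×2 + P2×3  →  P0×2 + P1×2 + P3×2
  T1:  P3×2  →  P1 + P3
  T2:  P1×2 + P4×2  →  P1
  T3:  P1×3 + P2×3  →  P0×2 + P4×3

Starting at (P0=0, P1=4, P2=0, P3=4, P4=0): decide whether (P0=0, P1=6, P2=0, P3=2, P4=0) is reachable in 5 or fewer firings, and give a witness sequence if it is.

step 1: fire T1:  (P0=0, P1=4, P2=0, P3=4, P4=0) → (P0=0, P1=5, P2=0, P3=3, P4=0)
step 2: fire T1:  (P0=0, P1=5, P2=0, P3=3, P4=0) → (P0=0, P1=6, P2=0, P3=2, P4=0)

YES — reachable via ⟨T1, T1⟩ (2 firings)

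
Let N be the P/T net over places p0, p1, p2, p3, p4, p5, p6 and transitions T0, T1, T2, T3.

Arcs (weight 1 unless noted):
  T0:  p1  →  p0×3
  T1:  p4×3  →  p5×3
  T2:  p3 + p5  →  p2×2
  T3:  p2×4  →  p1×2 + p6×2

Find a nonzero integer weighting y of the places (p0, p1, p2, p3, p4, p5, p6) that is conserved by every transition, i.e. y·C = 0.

Incidence matrix C (rows=places, cols=transitions):
       T0   T1   T2   T3
   p0   3    0    0    0
   p1  -1    0    0    2
   p2   0    0    2   -4
   p3   0    0   -1    0
   p4   0   -3    0    0
   p5   0    3   -1    0
   p6   0    0    0    2

Candidate y = [2, 6, 3, 6, 0, 0, 0]; check y·C column-wise:
  col T0: 2·3 + 6·-1 + 3·0 + 6·0 = 0
  col T1: 2·0 + 6·0 + 3·0 + 6·0 + 0·-3 + 0·3 = 0
  col T2: 2·0 + 6·0 + 3·2 + 6·-1 + 0·-1 = 0
  col T3: 2·0 + 6·2 + 3·-4 + 6·0 + 0·2 = 0

y = (p0:2, p1:6, p2:3, p3:6, p4:0, p5:0, p6:0)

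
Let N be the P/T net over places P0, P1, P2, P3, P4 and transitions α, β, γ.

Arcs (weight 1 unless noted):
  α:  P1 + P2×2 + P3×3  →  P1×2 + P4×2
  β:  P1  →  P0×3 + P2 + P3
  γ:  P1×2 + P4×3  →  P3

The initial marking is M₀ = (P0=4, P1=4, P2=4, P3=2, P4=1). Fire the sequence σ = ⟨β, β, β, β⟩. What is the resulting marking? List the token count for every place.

(P0=16, P1=0, P2=8, P3=6, P4=1)

step 1: fire β:  (P0=4, P1=4, P2=4, P3=2, P4=1) → (P0=7, P1=3, P2=5, P3=3, P4=1)
step 2: fire β:  (P0=7, P1=3, P2=5, P3=3, P4=1) → (P0=10, P1=2, P2=6, P3=4, P4=1)
step 3: fire β:  (P0=10, P1=2, P2=6, P3=4, P4=1) → (P0=13, P1=1, P2=7, P3=5, P4=1)
step 4: fire β:  (P0=13, P1=1, P2=7, P3=5, P4=1) → (P0=16, P1=0, P2=8, P3=6, P4=1)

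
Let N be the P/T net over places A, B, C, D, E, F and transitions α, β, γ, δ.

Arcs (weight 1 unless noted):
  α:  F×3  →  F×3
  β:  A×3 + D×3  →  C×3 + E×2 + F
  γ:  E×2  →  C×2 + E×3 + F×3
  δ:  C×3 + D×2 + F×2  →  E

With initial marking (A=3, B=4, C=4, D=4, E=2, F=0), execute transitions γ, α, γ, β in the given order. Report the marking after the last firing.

(A=0, B=4, C=11, D=1, E=6, F=7)

step 1: fire γ:  (A=3, B=4, C=4, D=4, E=2, F=0) → (A=3, B=4, C=6, D=4, E=3, F=3)
step 2: fire α:  (A=3, B=4, C=6, D=4, E=3, F=3) → (A=3, B=4, C=6, D=4, E=3, F=3)
step 3: fire γ:  (A=3, B=4, C=6, D=4, E=3, F=3) → (A=3, B=4, C=8, D=4, E=4, F=6)
step 4: fire β:  (A=3, B=4, C=8, D=4, E=4, F=6) → (A=0, B=4, C=11, D=1, E=6, F=7)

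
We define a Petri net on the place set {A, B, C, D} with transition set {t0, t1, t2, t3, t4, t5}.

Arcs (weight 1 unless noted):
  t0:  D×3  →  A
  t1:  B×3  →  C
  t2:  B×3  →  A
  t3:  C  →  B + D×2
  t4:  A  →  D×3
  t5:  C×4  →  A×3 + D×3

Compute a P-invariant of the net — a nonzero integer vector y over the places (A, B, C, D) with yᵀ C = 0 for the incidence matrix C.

y = (A:3, B:1, C:3, D:1)

Incidence matrix C (rows=places, cols=transitions):
       t0   t1   t2   t3   t4   t5
    A   1    0    1    0   -1    3
    B   0   -3   -3    1    0    0
    C   0    1    0   -1    0   -4
    D  -3    0    0    2    3    3

Candidate y = [3, 1, 3, 1]; check y·C column-wise:
  col t0: 3·1 + 1·0 + 3·0 + 1·-3 = 0
  col t1: 3·0 + 1·-3 + 3·1 + 1·0 = 0
  col t2: 3·1 + 1·-3 + 3·0 + 1·0 = 0
  col t3: 3·0 + 1·1 + 3·-1 + 1·2 = 0
  col t4: 3·-1 + 1·0 + 3·0 + 1·3 = 0
  col t5: 3·3 + 1·0 + 3·-4 + 1·3 = 0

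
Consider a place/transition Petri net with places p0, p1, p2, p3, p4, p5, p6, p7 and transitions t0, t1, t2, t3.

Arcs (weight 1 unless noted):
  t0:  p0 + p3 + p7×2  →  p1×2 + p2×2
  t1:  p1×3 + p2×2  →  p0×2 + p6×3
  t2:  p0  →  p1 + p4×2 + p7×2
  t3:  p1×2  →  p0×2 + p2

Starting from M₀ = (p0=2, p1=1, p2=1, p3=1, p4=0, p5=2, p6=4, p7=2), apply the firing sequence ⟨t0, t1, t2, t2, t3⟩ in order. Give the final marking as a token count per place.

(p0=3, p1=0, p2=2, p3=0, p4=4, p5=2, p6=7, p7=4)

step 1: fire t0:  (p0=2, p1=1, p2=1, p3=1, p4=0, p5=2, p6=4, p7=2) → (p0=1, p1=3, p2=3, p3=0, p4=0, p5=2, p6=4, p7=0)
step 2: fire t1:  (p0=1, p1=3, p2=3, p3=0, p4=0, p5=2, p6=4, p7=0) → (p0=3, p1=0, p2=1, p3=0, p4=0, p5=2, p6=7, p7=0)
step 3: fire t2:  (p0=3, p1=0, p2=1, p3=0, p4=0, p5=2, p6=7, p7=0) → (p0=2, p1=1, p2=1, p3=0, p4=2, p5=2, p6=7, p7=2)
step 4: fire t2:  (p0=2, p1=1, p2=1, p3=0, p4=2, p5=2, p6=7, p7=2) → (p0=1, p1=2, p2=1, p3=0, p4=4, p5=2, p6=7, p7=4)
step 5: fire t3:  (p0=1, p1=2, p2=1, p3=0, p4=4, p5=2, p6=7, p7=4) → (p0=3, p1=0, p2=2, p3=0, p4=4, p5=2, p6=7, p7=4)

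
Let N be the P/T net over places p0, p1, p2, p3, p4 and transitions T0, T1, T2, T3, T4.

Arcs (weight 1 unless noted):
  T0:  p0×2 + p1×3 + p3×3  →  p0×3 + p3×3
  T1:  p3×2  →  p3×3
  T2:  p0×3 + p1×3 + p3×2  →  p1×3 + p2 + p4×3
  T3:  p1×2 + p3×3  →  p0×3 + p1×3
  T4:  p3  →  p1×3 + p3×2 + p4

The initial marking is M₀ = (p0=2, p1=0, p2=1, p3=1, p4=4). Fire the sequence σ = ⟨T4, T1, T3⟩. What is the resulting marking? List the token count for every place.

(p0=5, p1=4, p2=1, p3=0, p4=5)

step 1: fire T4:  (p0=2, p1=0, p2=1, p3=1, p4=4) → (p0=2, p1=3, p2=1, p3=2, p4=5)
step 2: fire T1:  (p0=2, p1=3, p2=1, p3=2, p4=5) → (p0=2, p1=3, p2=1, p3=3, p4=5)
step 3: fire T3:  (p0=2, p1=3, p2=1, p3=3, p4=5) → (p0=5, p1=4, p2=1, p3=0, p4=5)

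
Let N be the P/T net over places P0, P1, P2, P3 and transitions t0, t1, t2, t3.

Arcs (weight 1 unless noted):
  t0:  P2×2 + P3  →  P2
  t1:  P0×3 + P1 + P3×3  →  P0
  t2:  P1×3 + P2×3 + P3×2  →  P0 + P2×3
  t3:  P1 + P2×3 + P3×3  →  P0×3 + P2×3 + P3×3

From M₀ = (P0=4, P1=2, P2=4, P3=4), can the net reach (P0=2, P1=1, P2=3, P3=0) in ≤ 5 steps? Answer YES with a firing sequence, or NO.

YES — reachable via ⟨t0, t1⟩ (2 firings)

step 1: fire t0:  (P0=4, P1=2, P2=4, P3=4) → (P0=4, P1=2, P2=3, P3=3)
step 2: fire t1:  (P0=4, P1=2, P2=3, P3=3) → (P0=2, P1=1, P2=3, P3=0)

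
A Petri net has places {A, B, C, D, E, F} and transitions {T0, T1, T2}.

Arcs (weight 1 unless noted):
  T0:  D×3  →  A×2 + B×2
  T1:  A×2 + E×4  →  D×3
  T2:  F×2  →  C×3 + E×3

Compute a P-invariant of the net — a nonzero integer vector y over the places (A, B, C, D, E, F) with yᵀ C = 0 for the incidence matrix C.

y = (A:3, B:0, C:0, D:2, E:0, F:0)

Incidence matrix C (rows=places, cols=transitions):
       T0   T1   T2
    A   2   -2    0
    B   2    0    0
    C   0    0    3
    D  -3    3    0
    E   0   -4    3
    F   0    0   -2

Candidate y = [3, 0, 0, 2, 0, 0]; check y·C column-wise:
  col T0: 3·2 + 0·2 + 2·-3 = 0
  col T1: 3·-2 + 2·3 + 0·-4 = 0
  col T2: 3·0 + 0·3 + 2·0 + 0·3 + 0·-2 = 0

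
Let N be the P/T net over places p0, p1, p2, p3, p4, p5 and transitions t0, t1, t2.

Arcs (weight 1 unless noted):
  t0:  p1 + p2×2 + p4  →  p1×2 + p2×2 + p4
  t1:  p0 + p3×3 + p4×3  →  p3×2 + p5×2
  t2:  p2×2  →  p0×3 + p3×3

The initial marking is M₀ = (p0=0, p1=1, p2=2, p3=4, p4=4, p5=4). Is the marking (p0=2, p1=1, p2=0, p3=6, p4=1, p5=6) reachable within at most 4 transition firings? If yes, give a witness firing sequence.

YES — reachable via ⟨t2, t1⟩ (2 firings)

step 1: fire t2:  (p0=0, p1=1, p2=2, p3=4, p4=4, p5=4) → (p0=3, p1=1, p2=0, p3=7, p4=4, p5=4)
step 2: fire t1:  (p0=3, p1=1, p2=0, p3=7, p4=4, p5=4) → (p0=2, p1=1, p2=0, p3=6, p4=1, p5=6)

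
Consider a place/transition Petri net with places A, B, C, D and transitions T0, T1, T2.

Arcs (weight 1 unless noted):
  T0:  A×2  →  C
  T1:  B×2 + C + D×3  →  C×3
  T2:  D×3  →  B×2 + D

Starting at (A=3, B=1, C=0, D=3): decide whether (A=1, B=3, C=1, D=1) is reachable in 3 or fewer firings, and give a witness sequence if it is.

YES — reachable via ⟨T0, T2⟩ (2 firings)

step 1: fire T0:  (A=3, B=1, C=0, D=3) → (A=1, B=1, C=1, D=3)
step 2: fire T2:  (A=1, B=1, C=1, D=3) → (A=1, B=3, C=1, D=1)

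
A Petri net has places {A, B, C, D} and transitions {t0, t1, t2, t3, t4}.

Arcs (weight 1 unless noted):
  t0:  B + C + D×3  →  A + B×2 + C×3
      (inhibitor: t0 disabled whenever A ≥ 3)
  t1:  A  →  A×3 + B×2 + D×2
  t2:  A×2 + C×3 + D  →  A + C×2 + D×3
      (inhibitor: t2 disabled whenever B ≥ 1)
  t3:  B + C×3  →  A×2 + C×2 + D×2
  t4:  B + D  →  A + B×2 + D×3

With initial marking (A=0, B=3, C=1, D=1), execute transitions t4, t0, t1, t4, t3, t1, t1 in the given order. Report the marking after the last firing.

step 1: fire t4:  (A=0, B=3, C=1, D=1) → (A=1, B=4, C=1, D=3)
step 2: fire t0:  (A=1, B=4, C=1, D=3) → (A=2, B=5, C=3, D=0)
step 3: fire t1:  (A=2, B=5, C=3, D=0) → (A=4, B=7, C=3, D=2)
step 4: fire t4:  (A=4, B=7, C=3, D=2) → (A=5, B=8, C=3, D=4)
step 5: fire t3:  (A=5, B=8, C=3, D=4) → (A=7, B=7, C=2, D=6)
step 6: fire t1:  (A=7, B=7, C=2, D=6) → (A=9, B=9, C=2, D=8)
step 7: fire t1:  (A=9, B=9, C=2, D=8) → (A=11, B=11, C=2, D=10)

(A=11, B=11, C=2, D=10)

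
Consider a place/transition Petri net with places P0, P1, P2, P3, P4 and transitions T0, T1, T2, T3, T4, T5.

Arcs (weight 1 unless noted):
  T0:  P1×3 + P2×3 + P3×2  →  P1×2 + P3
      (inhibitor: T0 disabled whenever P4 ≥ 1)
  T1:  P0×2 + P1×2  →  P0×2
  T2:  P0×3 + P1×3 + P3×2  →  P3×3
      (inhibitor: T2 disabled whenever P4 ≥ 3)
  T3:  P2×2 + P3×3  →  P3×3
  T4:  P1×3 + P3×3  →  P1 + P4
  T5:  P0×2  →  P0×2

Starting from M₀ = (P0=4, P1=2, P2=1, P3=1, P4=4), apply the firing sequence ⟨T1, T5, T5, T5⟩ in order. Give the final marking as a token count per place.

(P0=4, P1=0, P2=1, P3=1, P4=4)

step 1: fire T1:  (P0=4, P1=2, P2=1, P3=1, P4=4) → (P0=4, P1=0, P2=1, P3=1, P4=4)
step 2: fire T5:  (P0=4, P1=0, P2=1, P3=1, P4=4) → (P0=4, P1=0, P2=1, P3=1, P4=4)
step 3: fire T5:  (P0=4, P1=0, P2=1, P3=1, P4=4) → (P0=4, P1=0, P2=1, P3=1, P4=4)
step 4: fire T5:  (P0=4, P1=0, P2=1, P3=1, P4=4) → (P0=4, P1=0, P2=1, P3=1, P4=4)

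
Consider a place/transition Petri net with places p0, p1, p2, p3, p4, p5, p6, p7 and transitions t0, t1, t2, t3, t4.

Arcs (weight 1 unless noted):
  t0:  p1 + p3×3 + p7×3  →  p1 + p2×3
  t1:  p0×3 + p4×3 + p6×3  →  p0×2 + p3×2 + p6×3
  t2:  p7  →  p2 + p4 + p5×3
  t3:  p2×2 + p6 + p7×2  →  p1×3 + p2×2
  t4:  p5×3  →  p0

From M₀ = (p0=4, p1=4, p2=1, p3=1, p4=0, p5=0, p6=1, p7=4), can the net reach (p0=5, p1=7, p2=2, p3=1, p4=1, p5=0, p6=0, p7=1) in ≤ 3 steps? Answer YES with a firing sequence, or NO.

step 1: fire t2:  (p0=4, p1=4, p2=1, p3=1, p4=0, p5=0, p6=1, p7=4) → (p0=4, p1=4, p2=2, p3=1, p4=1, p5=3, p6=1, p7=3)
step 2: fire t3:  (p0=4, p1=4, p2=2, p3=1, p4=1, p5=3, p6=1, p7=3) → (p0=4, p1=7, p2=2, p3=1, p4=1, p5=3, p6=0, p7=1)
step 3: fire t4:  (p0=4, p1=7, p2=2, p3=1, p4=1, p5=3, p6=0, p7=1) → (p0=5, p1=7, p2=2, p3=1, p4=1, p5=0, p6=0, p7=1)

YES — reachable via ⟨t2, t3, t4⟩ (3 firings)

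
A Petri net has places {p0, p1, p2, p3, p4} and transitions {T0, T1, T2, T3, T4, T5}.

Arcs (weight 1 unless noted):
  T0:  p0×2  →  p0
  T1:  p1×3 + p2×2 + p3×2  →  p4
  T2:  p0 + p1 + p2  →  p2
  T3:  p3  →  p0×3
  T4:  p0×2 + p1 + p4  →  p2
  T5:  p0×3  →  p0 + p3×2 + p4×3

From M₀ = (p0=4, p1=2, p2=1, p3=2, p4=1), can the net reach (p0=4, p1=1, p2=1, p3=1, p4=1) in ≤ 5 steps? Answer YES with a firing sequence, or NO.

YES — reachable via ⟨T0, T0, T2, T3⟩ (4 firings)

step 1: fire T0:  (p0=4, p1=2, p2=1, p3=2, p4=1) → (p0=3, p1=2, p2=1, p3=2, p4=1)
step 2: fire T0:  (p0=3, p1=2, p2=1, p3=2, p4=1) → (p0=2, p1=2, p2=1, p3=2, p4=1)
step 3: fire T2:  (p0=2, p1=2, p2=1, p3=2, p4=1) → (p0=1, p1=1, p2=1, p3=2, p4=1)
step 4: fire T3:  (p0=1, p1=1, p2=1, p3=2, p4=1) → (p0=4, p1=1, p2=1, p3=1, p4=1)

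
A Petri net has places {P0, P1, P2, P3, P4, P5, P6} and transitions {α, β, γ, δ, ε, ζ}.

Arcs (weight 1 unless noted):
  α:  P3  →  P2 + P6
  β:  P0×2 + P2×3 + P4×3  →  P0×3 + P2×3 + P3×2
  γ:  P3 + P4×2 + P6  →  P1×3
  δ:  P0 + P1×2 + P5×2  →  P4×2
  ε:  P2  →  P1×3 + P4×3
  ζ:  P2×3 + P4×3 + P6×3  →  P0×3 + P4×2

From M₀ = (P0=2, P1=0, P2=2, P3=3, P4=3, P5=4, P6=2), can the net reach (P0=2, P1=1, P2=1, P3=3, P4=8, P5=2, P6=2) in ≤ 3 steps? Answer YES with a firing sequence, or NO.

depth 0: 1 marking
depth 1: 4 markings reached so far
depth 2: 13 markings reached so far
depth 3: 28 markings reached so far
target is not among the 28 markings reachable within 3 steps

NO — not reachable within 3 firings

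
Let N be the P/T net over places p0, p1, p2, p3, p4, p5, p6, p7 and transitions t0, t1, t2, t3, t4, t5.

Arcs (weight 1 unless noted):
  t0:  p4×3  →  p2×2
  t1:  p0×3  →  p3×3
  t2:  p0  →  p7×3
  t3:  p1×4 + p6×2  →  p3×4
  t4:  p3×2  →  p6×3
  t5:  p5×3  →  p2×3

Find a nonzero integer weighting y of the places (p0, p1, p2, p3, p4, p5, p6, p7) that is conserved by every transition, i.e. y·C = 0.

y = (p0:0, p1:0, p2:3, p3:0, p4:2, p5:3, p6:0, p7:0)

Incidence matrix C (rows=places, cols=transitions):
       t0   t1   t2   t3   t4   t5
   p0   0   -3   -1    0    0    0
   p1   0    0    0   -4    0    0
   p2   2    0    0    0    0    3
   p3   0    3    0    4   -2    0
   p4  -3    0    0    0    0    0
   p5   0    0    0    0    0   -3
   p6   0    0    0   -2    3    0
   p7   0    0    3    0    0    0

Candidate y = [0, 0, 3, 0, 2, 3, 0, 0]; check y·C column-wise:
  col t0: 3·2 + 2·-3 + 3·0 = 0
  col t1: 0·-3 + 3·0 + 0·3 + 2·0 + 3·0 = 0
  col t2: 0·-1 + 3·0 + 2·0 + 3·0 + 0·3 = 0
  col t3: 0·-4 + 3·0 + 0·4 + 2·0 + 3·0 + 0·-2 = 0
  col t4: 3·0 + 0·-2 + 2·0 + 3·0 + 0·3 = 0
  col t5: 3·3 + 2·0 + 3·-3 = 0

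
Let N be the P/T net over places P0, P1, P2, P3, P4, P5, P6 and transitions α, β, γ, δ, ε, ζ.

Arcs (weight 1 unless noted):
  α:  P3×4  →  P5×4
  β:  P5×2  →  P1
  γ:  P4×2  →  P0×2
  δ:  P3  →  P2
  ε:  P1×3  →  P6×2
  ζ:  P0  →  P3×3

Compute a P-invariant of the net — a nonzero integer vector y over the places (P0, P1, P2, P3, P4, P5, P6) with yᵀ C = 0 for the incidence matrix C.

y = (P0:3, P1:2, P2:1, P3:1, P4:3, P5:1, P6:3)

Incidence matrix C (rows=places, cols=transitions):
        α    β    γ    δ    ε    ζ
   P0   0    0    2    0    0   -1
   P1   0    1    0    0   -3    0
   P2   0    0    0    1    0    0
   P3  -4    0    0   -1    0    3
   P4   0    0   -2    0    0    0
   P5   4   -2    0    0    0    0
   P6   0    0    0    0    2    0

Candidate y = [3, 2, 1, 1, 3, 1, 3]; check y·C column-wise:
  col α: 3·0 + 2·0 + 1·0 + 1·-4 + 3·0 + 1·4 + 3·0 = 0
  col β: 3·0 + 2·1 + 1·0 + 1·0 + 3·0 + 1·-2 + 3·0 = 0
  col γ: 3·2 + 2·0 + 1·0 + 1·0 + 3·-2 + 1·0 + 3·0 = 0
  col δ: 3·0 + 2·0 + 1·1 + 1·-1 + 3·0 + 1·0 + 3·0 = 0
  col ε: 3·0 + 2·-3 + 1·0 + 1·0 + 3·0 + 1·0 + 3·2 = 0
  col ζ: 3·-1 + 2·0 + 1·0 + 1·3 + 3·0 + 1·0 + 3·0 = 0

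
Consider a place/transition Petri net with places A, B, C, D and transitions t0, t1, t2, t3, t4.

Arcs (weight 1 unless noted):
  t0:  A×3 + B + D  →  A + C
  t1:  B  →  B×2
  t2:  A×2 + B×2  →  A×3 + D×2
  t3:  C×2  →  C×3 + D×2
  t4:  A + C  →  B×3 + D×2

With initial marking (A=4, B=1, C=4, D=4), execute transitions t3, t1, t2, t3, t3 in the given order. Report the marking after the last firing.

(A=5, B=0, C=7, D=12)

step 1: fire t3:  (A=4, B=1, C=4, D=4) → (A=4, B=1, C=5, D=6)
step 2: fire t1:  (A=4, B=1, C=5, D=6) → (A=4, B=2, C=5, D=6)
step 3: fire t2:  (A=4, B=2, C=5, D=6) → (A=5, B=0, C=5, D=8)
step 4: fire t3:  (A=5, B=0, C=5, D=8) → (A=5, B=0, C=6, D=10)
step 5: fire t3:  (A=5, B=0, C=6, D=10) → (A=5, B=0, C=7, D=12)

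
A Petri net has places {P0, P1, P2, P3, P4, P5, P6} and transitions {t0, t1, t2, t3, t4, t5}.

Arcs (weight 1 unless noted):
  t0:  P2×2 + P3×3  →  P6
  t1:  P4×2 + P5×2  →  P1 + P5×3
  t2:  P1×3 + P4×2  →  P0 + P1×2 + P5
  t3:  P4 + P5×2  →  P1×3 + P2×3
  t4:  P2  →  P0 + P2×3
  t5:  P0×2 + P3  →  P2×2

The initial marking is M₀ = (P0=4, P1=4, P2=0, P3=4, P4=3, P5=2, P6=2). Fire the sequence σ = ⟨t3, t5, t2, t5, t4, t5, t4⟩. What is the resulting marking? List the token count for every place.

step 1: fire t3:  (P0=4, P1=4, P2=0, P3=4, P4=3, P5=2, P6=2) → (P0=4, P1=7, P2=3, P3=4, P4=2, P5=0, P6=2)
step 2: fire t5:  (P0=4, P1=7, P2=3, P3=4, P4=2, P5=0, P6=2) → (P0=2, P1=7, P2=5, P3=3, P4=2, P5=0, P6=2)
step 3: fire t2:  (P0=2, P1=7, P2=5, P3=3, P4=2, P5=0, P6=2) → (P0=3, P1=6, P2=5, P3=3, P4=0, P5=1, P6=2)
step 4: fire t5:  (P0=3, P1=6, P2=5, P3=3, P4=0, P5=1, P6=2) → (P0=1, P1=6, P2=7, P3=2, P4=0, P5=1, P6=2)
step 5: fire t4:  (P0=1, P1=6, P2=7, P3=2, P4=0, P5=1, P6=2) → (P0=2, P1=6, P2=9, P3=2, P4=0, P5=1, P6=2)
step 6: fire t5:  (P0=2, P1=6, P2=9, P3=2, P4=0, P5=1, P6=2) → (P0=0, P1=6, P2=11, P3=1, P4=0, P5=1, P6=2)
step 7: fire t4:  (P0=0, P1=6, P2=11, P3=1, P4=0, P5=1, P6=2) → (P0=1, P1=6, P2=13, P3=1, P4=0, P5=1, P6=2)

(P0=1, P1=6, P2=13, P3=1, P4=0, P5=1, P6=2)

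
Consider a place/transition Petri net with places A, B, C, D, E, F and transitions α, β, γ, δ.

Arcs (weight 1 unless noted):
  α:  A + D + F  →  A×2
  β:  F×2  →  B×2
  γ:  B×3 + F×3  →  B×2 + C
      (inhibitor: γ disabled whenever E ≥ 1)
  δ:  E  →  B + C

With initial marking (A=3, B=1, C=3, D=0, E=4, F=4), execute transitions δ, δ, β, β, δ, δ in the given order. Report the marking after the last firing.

(A=3, B=9, C=7, D=0, E=0, F=0)

step 1: fire δ:  (A=3, B=1, C=3, D=0, E=4, F=4) → (A=3, B=2, C=4, D=0, E=3, F=4)
step 2: fire δ:  (A=3, B=2, C=4, D=0, E=3, F=4) → (A=3, B=3, C=5, D=0, E=2, F=4)
step 3: fire β:  (A=3, B=3, C=5, D=0, E=2, F=4) → (A=3, B=5, C=5, D=0, E=2, F=2)
step 4: fire β:  (A=3, B=5, C=5, D=0, E=2, F=2) → (A=3, B=7, C=5, D=0, E=2, F=0)
step 5: fire δ:  (A=3, B=7, C=5, D=0, E=2, F=0) → (A=3, B=8, C=6, D=0, E=1, F=0)
step 6: fire δ:  (A=3, B=8, C=6, D=0, E=1, F=0) → (A=3, B=9, C=7, D=0, E=0, F=0)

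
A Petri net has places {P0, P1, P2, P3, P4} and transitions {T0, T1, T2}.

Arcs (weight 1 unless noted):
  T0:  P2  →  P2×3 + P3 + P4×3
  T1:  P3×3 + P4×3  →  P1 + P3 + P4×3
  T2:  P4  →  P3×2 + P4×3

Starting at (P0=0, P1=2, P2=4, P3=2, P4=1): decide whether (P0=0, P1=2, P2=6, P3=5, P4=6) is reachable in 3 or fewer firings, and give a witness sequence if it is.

step 1: fire T0:  (P0=0, P1=2, P2=4, P3=2, P4=1) → (P0=0, P1=2, P2=6, P3=3, P4=4)
step 2: fire T2:  (P0=0, P1=2, P2=6, P3=3, P4=4) → (P0=0, P1=2, P2=6, P3=5, P4=6)

YES — reachable via ⟨T0, T2⟩ (2 firings)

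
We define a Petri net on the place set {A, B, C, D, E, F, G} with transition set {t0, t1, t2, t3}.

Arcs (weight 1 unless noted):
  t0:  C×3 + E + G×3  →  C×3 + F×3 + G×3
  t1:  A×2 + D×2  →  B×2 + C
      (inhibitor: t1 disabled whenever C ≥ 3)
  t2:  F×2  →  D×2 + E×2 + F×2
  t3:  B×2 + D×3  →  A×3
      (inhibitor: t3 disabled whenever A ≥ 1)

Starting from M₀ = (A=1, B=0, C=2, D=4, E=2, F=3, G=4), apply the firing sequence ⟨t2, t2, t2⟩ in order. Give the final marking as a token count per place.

step 1: fire t2:  (A=1, B=0, C=2, D=4, E=2, F=3, G=4) → (A=1, B=0, C=2, D=6, E=4, F=3, G=4)
step 2: fire t2:  (A=1, B=0, C=2, D=6, E=4, F=3, G=4) → (A=1, B=0, C=2, D=8, E=6, F=3, G=4)
step 3: fire t2:  (A=1, B=0, C=2, D=8, E=6, F=3, G=4) → (A=1, B=0, C=2, D=10, E=8, F=3, G=4)

(A=1, B=0, C=2, D=10, E=8, F=3, G=4)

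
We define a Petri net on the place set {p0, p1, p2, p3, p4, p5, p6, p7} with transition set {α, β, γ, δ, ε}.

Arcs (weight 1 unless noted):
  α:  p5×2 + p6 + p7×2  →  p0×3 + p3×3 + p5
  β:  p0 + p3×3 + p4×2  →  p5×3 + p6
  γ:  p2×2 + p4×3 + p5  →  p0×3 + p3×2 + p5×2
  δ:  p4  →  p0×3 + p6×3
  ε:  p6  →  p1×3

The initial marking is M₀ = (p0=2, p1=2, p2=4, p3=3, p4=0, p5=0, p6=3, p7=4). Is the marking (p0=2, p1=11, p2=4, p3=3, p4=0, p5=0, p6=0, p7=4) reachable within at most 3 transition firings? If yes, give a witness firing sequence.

YES — reachable via ⟨ε, ε, ε⟩ (3 firings)

step 1: fire ε:  (p0=2, p1=2, p2=4, p3=3, p4=0, p5=0, p6=3, p7=4) → (p0=2, p1=5, p2=4, p3=3, p4=0, p5=0, p6=2, p7=4)
step 2: fire ε:  (p0=2, p1=5, p2=4, p3=3, p4=0, p5=0, p6=2, p7=4) → (p0=2, p1=8, p2=4, p3=3, p4=0, p5=0, p6=1, p7=4)
step 3: fire ε:  (p0=2, p1=8, p2=4, p3=3, p4=0, p5=0, p6=1, p7=4) → (p0=2, p1=11, p2=4, p3=3, p4=0, p5=0, p6=0, p7=4)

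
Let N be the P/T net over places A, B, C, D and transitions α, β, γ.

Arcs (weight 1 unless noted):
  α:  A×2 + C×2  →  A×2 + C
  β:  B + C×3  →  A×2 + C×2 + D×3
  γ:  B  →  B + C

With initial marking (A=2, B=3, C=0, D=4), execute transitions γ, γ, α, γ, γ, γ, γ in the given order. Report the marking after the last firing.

(A=2, B=3, C=5, D=4)

step 1: fire γ:  (A=2, B=3, C=0, D=4) → (A=2, B=3, C=1, D=4)
step 2: fire γ:  (A=2, B=3, C=1, D=4) → (A=2, B=3, C=2, D=4)
step 3: fire α:  (A=2, B=3, C=2, D=4) → (A=2, B=3, C=1, D=4)
step 4: fire γ:  (A=2, B=3, C=1, D=4) → (A=2, B=3, C=2, D=4)
step 5: fire γ:  (A=2, B=3, C=2, D=4) → (A=2, B=3, C=3, D=4)
step 6: fire γ:  (A=2, B=3, C=3, D=4) → (A=2, B=3, C=4, D=4)
step 7: fire γ:  (A=2, B=3, C=4, D=4) → (A=2, B=3, C=5, D=4)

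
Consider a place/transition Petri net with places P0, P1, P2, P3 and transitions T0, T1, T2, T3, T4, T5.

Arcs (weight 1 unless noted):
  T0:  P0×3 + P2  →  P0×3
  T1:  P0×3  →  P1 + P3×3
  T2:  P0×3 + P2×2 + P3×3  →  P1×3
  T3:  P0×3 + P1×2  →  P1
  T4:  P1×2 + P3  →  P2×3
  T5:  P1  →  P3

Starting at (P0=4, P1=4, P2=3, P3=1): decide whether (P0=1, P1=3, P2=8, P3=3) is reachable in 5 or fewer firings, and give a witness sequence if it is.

depth 0: 1 marking
depth 1: 6 markings reached so far
depth 2: 17 markings reached so far
depth 3: 36 markings reached so far
depth 4: 60 markings reached so far
depth 5: 84 markings reached so far
target is not among the 84 markings reachable within 5 steps

NO — not reachable within 5 firings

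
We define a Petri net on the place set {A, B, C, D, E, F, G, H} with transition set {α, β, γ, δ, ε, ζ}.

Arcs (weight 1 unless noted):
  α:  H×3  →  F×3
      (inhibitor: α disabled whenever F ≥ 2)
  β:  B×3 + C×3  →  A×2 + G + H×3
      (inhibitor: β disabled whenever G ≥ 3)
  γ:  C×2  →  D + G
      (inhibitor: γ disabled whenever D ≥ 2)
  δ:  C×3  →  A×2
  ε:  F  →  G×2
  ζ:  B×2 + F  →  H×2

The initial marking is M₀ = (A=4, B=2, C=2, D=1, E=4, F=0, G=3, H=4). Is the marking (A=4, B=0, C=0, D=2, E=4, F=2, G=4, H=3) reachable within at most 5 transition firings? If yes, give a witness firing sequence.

YES — reachable via ⟨α, γ, ζ⟩ (3 firings)

step 1: fire α:  (A=4, B=2, C=2, D=1, E=4, F=0, G=3, H=4) → (A=4, B=2, C=2, D=1, E=4, F=3, G=3, H=1)
step 2: fire γ:  (A=4, B=2, C=2, D=1, E=4, F=3, G=3, H=1) → (A=4, B=2, C=0, D=2, E=4, F=3, G=4, H=1)
step 3: fire ζ:  (A=4, B=2, C=0, D=2, E=4, F=3, G=4, H=1) → (A=4, B=0, C=0, D=2, E=4, F=2, G=4, H=3)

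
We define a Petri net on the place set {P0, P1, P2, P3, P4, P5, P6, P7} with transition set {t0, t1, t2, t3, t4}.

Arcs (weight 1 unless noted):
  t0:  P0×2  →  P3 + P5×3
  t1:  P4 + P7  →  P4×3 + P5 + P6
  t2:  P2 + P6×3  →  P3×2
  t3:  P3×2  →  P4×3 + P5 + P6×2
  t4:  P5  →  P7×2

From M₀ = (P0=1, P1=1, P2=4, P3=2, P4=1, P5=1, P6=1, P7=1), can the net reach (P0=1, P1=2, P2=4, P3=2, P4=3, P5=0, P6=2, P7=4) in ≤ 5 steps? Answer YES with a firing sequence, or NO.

NO — not reachable within 5 firings

depth 0: 1 marking
depth 1: 4 markings reached so far
depth 2: 8 markings reached so far
depth 3: 15 markings reached so far
depth 4: 24 markings reached so far
depth 5: 36 markings reached so far
target is not among the 36 markings reachable within 5 steps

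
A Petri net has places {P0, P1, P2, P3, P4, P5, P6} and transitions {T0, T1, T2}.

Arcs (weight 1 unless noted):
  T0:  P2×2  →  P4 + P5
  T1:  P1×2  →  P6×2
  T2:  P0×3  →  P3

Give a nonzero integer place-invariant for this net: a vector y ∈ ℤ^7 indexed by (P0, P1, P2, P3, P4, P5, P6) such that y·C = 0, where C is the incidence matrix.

y = (P0:1, P1:0, P2:0, P3:3, P4:0, P5:0, P6:0)

Incidence matrix C (rows=places, cols=transitions):
       T0   T1   T2
   P0   0    0   -3
   P1   0   -2    0
   P2  -2    0    0
   P3   0    0    1
   P4   1    0    0
   P5   1    0    0
   P6   0    2    0

Candidate y = [1, 0, 0, 3, 0, 0, 0]; check y·C column-wise:
  col T0: 1·0 + 0·-2 + 3·0 + 0·1 + 0·1 = 0
  col T1: 1·0 + 0·-2 + 3·0 + 0·2 = 0
  col T2: 1·-3 + 3·1 = 0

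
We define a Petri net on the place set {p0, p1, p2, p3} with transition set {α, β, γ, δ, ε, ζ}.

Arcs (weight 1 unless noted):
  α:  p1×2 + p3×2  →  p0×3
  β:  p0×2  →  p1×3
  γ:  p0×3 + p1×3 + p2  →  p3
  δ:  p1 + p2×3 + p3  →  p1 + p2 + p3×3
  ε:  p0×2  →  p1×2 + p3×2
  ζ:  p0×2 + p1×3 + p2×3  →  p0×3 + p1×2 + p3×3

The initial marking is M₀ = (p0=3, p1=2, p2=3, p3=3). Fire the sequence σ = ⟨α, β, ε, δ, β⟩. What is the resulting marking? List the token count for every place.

(p0=0, p1=8, p2=1, p3=5)

step 1: fire α:  (p0=3, p1=2, p2=3, p3=3) → (p0=6, p1=0, p2=3, p3=1)
step 2: fire β:  (p0=6, p1=0, p2=3, p3=1) → (p0=4, p1=3, p2=3, p3=1)
step 3: fire ε:  (p0=4, p1=3, p2=3, p3=1) → (p0=2, p1=5, p2=3, p3=3)
step 4: fire δ:  (p0=2, p1=5, p2=3, p3=3) → (p0=2, p1=5, p2=1, p3=5)
step 5: fire β:  (p0=2, p1=5, p2=1, p3=5) → (p0=0, p1=8, p2=1, p3=5)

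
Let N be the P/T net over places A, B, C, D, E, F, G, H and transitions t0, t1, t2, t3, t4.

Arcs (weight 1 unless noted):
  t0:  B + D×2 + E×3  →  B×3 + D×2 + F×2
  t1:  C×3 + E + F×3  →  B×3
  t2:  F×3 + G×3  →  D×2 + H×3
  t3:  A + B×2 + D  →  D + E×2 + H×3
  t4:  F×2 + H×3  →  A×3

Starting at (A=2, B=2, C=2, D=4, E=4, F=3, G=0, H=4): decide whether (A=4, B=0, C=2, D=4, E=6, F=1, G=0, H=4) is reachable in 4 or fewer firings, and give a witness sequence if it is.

YES — reachable via ⟨t3, t4⟩ (2 firings)

step 1: fire t3:  (A=2, B=2, C=2, D=4, E=4, F=3, G=0, H=4) → (A=1, B=0, C=2, D=4, E=6, F=3, G=0, H=7)
step 2: fire t4:  (A=1, B=0, C=2, D=4, E=6, F=3, G=0, H=7) → (A=4, B=0, C=2, D=4, E=6, F=1, G=0, H=4)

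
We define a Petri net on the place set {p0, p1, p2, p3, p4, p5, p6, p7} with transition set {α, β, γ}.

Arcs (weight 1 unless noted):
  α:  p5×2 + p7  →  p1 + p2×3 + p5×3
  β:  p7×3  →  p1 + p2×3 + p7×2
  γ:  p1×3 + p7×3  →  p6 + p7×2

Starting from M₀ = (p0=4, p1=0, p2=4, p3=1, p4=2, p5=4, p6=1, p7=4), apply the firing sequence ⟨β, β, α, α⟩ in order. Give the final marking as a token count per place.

step 1: fire β:  (p0=4, p1=0, p2=4, p3=1, p4=2, p5=4, p6=1, p7=4) → (p0=4, p1=1, p2=7, p3=1, p4=2, p5=4, p6=1, p7=3)
step 2: fire β:  (p0=4, p1=1, p2=7, p3=1, p4=2, p5=4, p6=1, p7=3) → (p0=4, p1=2, p2=10, p3=1, p4=2, p5=4, p6=1, p7=2)
step 3: fire α:  (p0=4, p1=2, p2=10, p3=1, p4=2, p5=4, p6=1, p7=2) → (p0=4, p1=3, p2=13, p3=1, p4=2, p5=5, p6=1, p7=1)
step 4: fire α:  (p0=4, p1=3, p2=13, p3=1, p4=2, p5=5, p6=1, p7=1) → (p0=4, p1=4, p2=16, p3=1, p4=2, p5=6, p6=1, p7=0)

(p0=4, p1=4, p2=16, p3=1, p4=2, p5=6, p6=1, p7=0)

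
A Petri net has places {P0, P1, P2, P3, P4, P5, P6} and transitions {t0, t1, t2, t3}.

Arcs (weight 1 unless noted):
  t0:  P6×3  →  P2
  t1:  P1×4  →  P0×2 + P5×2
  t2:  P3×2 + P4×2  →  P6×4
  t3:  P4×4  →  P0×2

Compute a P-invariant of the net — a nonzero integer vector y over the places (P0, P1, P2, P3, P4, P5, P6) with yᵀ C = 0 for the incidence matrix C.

Incidence matrix C (rows=places, cols=transitions):
       t0   t1   t2   t3
   P0   0    2    0    2
   P1   0   -4    0    0
   P2   1    0    0    0
   P3   0    0   -2    0
   P4   0    0   -2   -4
   P5   0    2    0    0
   P6  -3    0    4    0

Candidate y = [2, 1, 0, -1, 1, 0, 0]; check y·C column-wise:
  col t0: 2·0 + 1·0 + 0·1 + -1·0 + 1·0 + 0·-3 = 0
  col t1: 2·2 + 1·-4 + -1·0 + 1·0 + 0·2 = 0
  col t2: 2·0 + 1·0 + -1·-2 + 1·-2 + 0·4 = 0
  col t3: 2·2 + 1·0 + -1·0 + 1·-4 = 0

y = (P0:2, P1:1, P2:0, P3:-1, P4:1, P5:0, P6:0)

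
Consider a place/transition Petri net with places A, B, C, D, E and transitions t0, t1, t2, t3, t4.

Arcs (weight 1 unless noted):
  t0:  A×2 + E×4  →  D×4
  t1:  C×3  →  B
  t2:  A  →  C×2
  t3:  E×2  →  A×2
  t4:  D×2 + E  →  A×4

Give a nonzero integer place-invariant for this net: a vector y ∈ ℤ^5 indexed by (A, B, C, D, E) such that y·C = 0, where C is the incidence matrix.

y = (A:2, B:3, C:1, D:3, E:2)

Incidence matrix C (rows=places, cols=transitions):
       t0   t1   t2   t3   t4
    A  -2    0   -1    2    4
    B   0    1    0    0    0
    C   0   -3    2    0    0
    D   4    0    0    0   -2
    E  -4    0    0   -2   -1

Candidate y = [2, 3, 1, 3, 2]; check y·C column-wise:
  col t0: 2·-2 + 3·0 + 1·0 + 3·4 + 2·-4 = 0
  col t1: 2·0 + 3·1 + 1·-3 + 3·0 + 2·0 = 0
  col t2: 2·-1 + 3·0 + 1·2 + 3·0 + 2·0 = 0
  col t3: 2·2 + 3·0 + 1·0 + 3·0 + 2·-2 = 0
  col t4: 2·4 + 3·0 + 1·0 + 3·-2 + 2·-1 = 0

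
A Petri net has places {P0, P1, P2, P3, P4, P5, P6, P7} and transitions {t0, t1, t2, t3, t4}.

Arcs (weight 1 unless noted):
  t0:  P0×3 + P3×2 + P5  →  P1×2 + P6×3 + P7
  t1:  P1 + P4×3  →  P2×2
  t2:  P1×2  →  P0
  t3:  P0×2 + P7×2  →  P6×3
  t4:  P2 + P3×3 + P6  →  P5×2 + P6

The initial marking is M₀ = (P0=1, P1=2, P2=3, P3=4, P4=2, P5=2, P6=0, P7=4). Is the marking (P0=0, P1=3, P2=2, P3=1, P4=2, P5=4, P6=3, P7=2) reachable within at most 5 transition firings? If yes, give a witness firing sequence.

depth 0: 1 marking
depth 1: 2 markings reached so far
depth 2: 3 markings reached so far
depth 3: 4 markings reached so far
depth 4: 4 markings reached so far
(frontier empty at depth 4; search complete)
target is not among the 4 markings reachable within 5 steps

NO — not reachable within 5 firings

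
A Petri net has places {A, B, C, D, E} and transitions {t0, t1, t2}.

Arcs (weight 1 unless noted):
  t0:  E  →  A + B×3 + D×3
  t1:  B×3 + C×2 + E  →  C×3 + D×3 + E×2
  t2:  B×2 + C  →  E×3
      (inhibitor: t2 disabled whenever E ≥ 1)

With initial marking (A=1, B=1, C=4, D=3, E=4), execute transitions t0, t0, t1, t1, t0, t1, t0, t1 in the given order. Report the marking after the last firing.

step 1: fire t0:  (A=1, B=1, C=4, D=3, E=4) → (A=2, B=4, C=4, D=6, E=3)
step 2: fire t0:  (A=2, B=4, C=4, D=6, E=3) → (A=3, B=7, C=4, D=9, E=2)
step 3: fire t1:  (A=3, B=7, C=4, D=9, E=2) → (A=3, B=4, C=5, D=12, E=3)
step 4: fire t1:  (A=3, B=4, C=5, D=12, E=3) → (A=3, B=1, C=6, D=15, E=4)
step 5: fire t0:  (A=3, B=1, C=6, D=15, E=4) → (A=4, B=4, C=6, D=18, E=3)
step 6: fire t1:  (A=4, B=4, C=6, D=18, E=3) → (A=4, B=1, C=7, D=21, E=4)
step 7: fire t0:  (A=4, B=1, C=7, D=21, E=4) → (A=5, B=4, C=7, D=24, E=3)
step 8: fire t1:  (A=5, B=4, C=7, D=24, E=3) → (A=5, B=1, C=8, D=27, E=4)

(A=5, B=1, C=8, D=27, E=4)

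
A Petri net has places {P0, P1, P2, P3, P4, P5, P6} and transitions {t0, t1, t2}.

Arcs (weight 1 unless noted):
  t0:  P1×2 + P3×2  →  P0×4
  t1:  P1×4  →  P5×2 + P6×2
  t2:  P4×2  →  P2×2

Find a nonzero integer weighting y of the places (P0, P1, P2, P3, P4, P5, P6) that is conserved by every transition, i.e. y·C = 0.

Incidence matrix C (rows=places, cols=transitions):
       t0   t1   t2
   P0   4    0    0
   P1  -2   -4    0
   P2   0    0    2
   P3  -2    0    0
   P4   0    0   -2
   P5   0    2    0
   P6   0    2    0

Candidate y = [1, 0, 0, 2, 0, 0, 0]; check y·C column-wise:
  col t0: 1·4 + 0·-2 + 2·-2 = 0
  col t1: 1·0 + 0·-4 + 2·0 + 0·2 + 0·2 = 0
  col t2: 1·0 + 0·2 + 2·0 + 0·-2 = 0

y = (P0:1, P1:0, P2:0, P3:2, P4:0, P5:0, P6:0)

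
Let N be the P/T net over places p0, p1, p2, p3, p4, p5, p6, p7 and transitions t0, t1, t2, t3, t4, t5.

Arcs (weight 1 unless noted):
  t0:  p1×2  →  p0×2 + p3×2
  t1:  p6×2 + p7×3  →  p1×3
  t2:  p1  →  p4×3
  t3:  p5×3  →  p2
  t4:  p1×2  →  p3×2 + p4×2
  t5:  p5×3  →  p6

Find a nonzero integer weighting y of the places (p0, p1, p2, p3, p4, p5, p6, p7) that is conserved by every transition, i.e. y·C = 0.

Incidence matrix C (rows=places, cols=transitions):
       t0   t1   t2   t3   t4   t5
   p0   2    0    0    0    0    0
   p1  -2    3   -1    0   -2    0
   p2   0    0    0    1    0    0
   p3   2    0    0    0    2    0
   p4   0    0    3    0    2    0
   p5   0    0    0   -3    0   -3
   p6   0   -2    0    0    0    1
   p7   0   -3    0    0    0    0

Candidate y = [2, 6, 9, 4, 2, 3, 9, 0]; check y·C column-wise:
  col t0: 2·2 + 6·-2 + 9·0 + 4·2 + 2·0 + 3·0 + 9·0 = 0
  col t1: 2·0 + 6·3 + 9·0 + 4·0 + 2·0 + 3·0 + 9·-2 + 0·-3 = 0
  col t2: 2·0 + 6·-1 + 9·0 + 4·0 + 2·3 + 3·0 + 9·0 = 0
  col t3: 2·0 + 6·0 + 9·1 + 4·0 + 2·0 + 3·-3 + 9·0 = 0
  col t4: 2·0 + 6·-2 + 9·0 + 4·2 + 2·2 + 3·0 + 9·0 = 0
  col t5: 2·0 + 6·0 + 9·0 + 4·0 + 2·0 + 3·-3 + 9·1 = 0

y = (p0:2, p1:6, p2:9, p3:4, p4:2, p5:3, p6:9, p7:0)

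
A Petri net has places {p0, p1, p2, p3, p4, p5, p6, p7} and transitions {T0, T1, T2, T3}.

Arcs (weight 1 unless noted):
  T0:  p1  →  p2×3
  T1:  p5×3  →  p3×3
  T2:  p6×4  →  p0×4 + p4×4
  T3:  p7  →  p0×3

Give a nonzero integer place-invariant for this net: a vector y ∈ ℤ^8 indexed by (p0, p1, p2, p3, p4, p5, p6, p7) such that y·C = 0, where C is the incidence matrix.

Incidence matrix C (rows=places, cols=transitions):
       T0   T1   T2   T3
   p0   0    0    4    3
   p1  -1    0    0    0
   p2   3    0    0    0
   p3   0    3    0    0
   p4   0    0    4    0
   p5   0   -3    0    0
   p6   0    0   -4    0
   p7   0    0    0   -1

Candidate y = [0, 3, 1, 0, 0, 0, 0, 0]; check y·C column-wise:
  col T0: 3·-1 + 1·3 = 0
  col T1: 3·0 + 1·0 + 0·3 + 0·-3 = 0
  col T2: 0·4 + 3·0 + 1·0 + 0·4 + 0·-4 = 0
  col T3: 0·3 + 3·0 + 1·0 + 0·-1 = 0

y = (p0:0, p1:3, p2:1, p3:0, p4:0, p5:0, p6:0, p7:0)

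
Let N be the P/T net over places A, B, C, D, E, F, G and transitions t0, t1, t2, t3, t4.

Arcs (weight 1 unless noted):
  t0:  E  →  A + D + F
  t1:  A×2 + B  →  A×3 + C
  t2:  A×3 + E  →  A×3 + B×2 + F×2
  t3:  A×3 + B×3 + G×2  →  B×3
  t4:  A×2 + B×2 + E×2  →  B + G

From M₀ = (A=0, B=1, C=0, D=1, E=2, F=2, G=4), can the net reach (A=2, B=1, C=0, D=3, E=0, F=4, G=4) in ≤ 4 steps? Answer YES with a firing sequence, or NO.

step 1: fire t0:  (A=0, B=1, C=0, D=1, E=2, F=2, G=4) → (A=1, B=1, C=0, D=2, E=1, F=3, G=4)
step 2: fire t0:  (A=1, B=1, C=0, D=2, E=1, F=3, G=4) → (A=2, B=1, C=0, D=3, E=0, F=4, G=4)

YES — reachable via ⟨t0, t0⟩ (2 firings)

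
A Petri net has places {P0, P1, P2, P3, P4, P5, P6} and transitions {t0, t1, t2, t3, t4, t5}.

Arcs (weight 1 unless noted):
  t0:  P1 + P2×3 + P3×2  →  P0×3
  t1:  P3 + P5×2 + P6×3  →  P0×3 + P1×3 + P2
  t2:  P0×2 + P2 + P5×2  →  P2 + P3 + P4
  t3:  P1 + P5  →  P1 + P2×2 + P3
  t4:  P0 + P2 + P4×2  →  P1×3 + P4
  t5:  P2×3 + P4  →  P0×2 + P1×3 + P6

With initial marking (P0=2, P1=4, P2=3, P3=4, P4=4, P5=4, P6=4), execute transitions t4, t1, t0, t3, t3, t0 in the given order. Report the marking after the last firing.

step 1: fire t4:  (P0=2, P1=4, P2=3, P3=4, P4=4, P5=4, P6=4) → (P0=1, P1=7, P2=2, P3=4, P4=3, P5=4, P6=4)
step 2: fire t1:  (P0=1, P1=7, P2=2, P3=4, P4=3, P5=4, P6=4) → (P0=4, P1=10, P2=3, P3=3, P4=3, P5=2, P6=1)
step 3: fire t0:  (P0=4, P1=10, P2=3, P3=3, P4=3, P5=2, P6=1) → (P0=7, P1=9, P2=0, P3=1, P4=3, P5=2, P6=1)
step 4: fire t3:  (P0=7, P1=9, P2=0, P3=1, P4=3, P5=2, P6=1) → (P0=7, P1=9, P2=2, P3=2, P4=3, P5=1, P6=1)
step 5: fire t3:  (P0=7, P1=9, P2=2, P3=2, P4=3, P5=1, P6=1) → (P0=7, P1=9, P2=4, P3=3, P4=3, P5=0, P6=1)
step 6: fire t0:  (P0=7, P1=9, P2=4, P3=3, P4=3, P5=0, P6=1) → (P0=10, P1=8, P2=1, P3=1, P4=3, P5=0, P6=1)

(P0=10, P1=8, P2=1, P3=1, P4=3, P5=0, P6=1)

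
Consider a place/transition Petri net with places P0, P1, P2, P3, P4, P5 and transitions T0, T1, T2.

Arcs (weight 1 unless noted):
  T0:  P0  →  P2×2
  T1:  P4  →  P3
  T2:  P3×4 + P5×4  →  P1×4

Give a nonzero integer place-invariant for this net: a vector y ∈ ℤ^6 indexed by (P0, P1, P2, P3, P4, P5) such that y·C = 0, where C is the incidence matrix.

Incidence matrix C (rows=places, cols=transitions):
       T0   T1   T2
   P0  -1    0    0
   P1   0    0    4
   P2   2    0    0
   P3   0    1   -4
   P4   0   -1    0
   P5   0    0   -4

Candidate y = [2, 0, 1, 0, 0, 0]; check y·C column-wise:
  col T0: 2·-1 + 1·2 = 0
  col T1: 2·0 + 1·0 + 0·1 + 0·-1 = 0
  col T2: 2·0 + 0·4 + 1·0 + 0·-4 + 0·-4 = 0

y = (P0:2, P1:0, P2:1, P3:0, P4:0, P5:0)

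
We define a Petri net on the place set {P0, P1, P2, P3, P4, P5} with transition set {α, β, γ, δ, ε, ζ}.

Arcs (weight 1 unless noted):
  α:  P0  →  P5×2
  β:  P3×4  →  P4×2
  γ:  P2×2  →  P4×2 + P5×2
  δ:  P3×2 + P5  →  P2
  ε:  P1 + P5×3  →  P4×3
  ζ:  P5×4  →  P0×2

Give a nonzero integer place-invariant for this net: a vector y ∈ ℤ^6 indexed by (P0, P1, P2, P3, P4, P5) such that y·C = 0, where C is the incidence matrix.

Incidence matrix C (rows=places, cols=transitions):
        α    β    γ    δ    ε    ζ
   P0  -1    0    0    0    0    2
   P1   0    0    0    0   -1    0
   P2   0    0   -2    1    0    0
   P3   0   -4    0   -2    0    0
   P4   0    2    2    0    3    0
   P5   2    0    2   -1   -3   -4

Candidate y = [0, 6, 2, 1, 2, 0]; check y·C column-wise:
  col α: 0·-1 + 6·0 + 2·0 + 1·0 + 2·0 + 0·2 = 0
  col β: 6·0 + 2·0 + 1·-4 + 2·2 = 0
  col γ: 6·0 + 2·-2 + 1·0 + 2·2 + 0·2 = 0
  col δ: 6·0 + 2·1 + 1·-2 + 2·0 + 0·-1 = 0
  col ε: 6·-1 + 2·0 + 1·0 + 2·3 + 0·-3 = 0
  col ζ: 0·2 + 6·0 + 2·0 + 1·0 + 2·0 + 0·-4 = 0

y = (P0:0, P1:6, P2:2, P3:1, P4:2, P5:0)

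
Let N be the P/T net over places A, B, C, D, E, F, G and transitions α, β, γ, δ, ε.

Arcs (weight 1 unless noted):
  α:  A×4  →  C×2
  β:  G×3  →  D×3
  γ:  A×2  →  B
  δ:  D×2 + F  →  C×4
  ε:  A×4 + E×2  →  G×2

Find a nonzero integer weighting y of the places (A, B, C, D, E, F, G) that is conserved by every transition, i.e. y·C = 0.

y = (A:1, B:2, C:2, D:0, E:-2, F:8, G:0)

Incidence matrix C (rows=places, cols=transitions):
        α    β    γ    δ    ε
    A  -4    0   -2    0   -4
    B   0    0    1    0    0
    C   2    0    0    4    0
    D   0    3    0   -2    0
    E   0    0    0    0   -2
    F   0    0    0   -1    0
    G   0   -3    0    0    2

Candidate y = [1, 2, 2, 0, -2, 8, 0]; check y·C column-wise:
  col α: 1·-4 + 2·0 + 2·2 + -2·0 + 8·0 = 0
  col β: 1·0 + 2·0 + 2·0 + 0·3 + -2·0 + 8·0 + 0·-3 = 0
  col γ: 1·-2 + 2·1 + 2·0 + -2·0 + 8·0 = 0
  col δ: 1·0 + 2·0 + 2·4 + 0·-2 + -2·0 + 8·-1 = 0
  col ε: 1·-4 + 2·0 + 2·0 + -2·-2 + 8·0 + 0·2 = 0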